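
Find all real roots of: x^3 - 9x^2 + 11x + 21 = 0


Let p(x) = x^3 - 9x^2 + 11x + 21. By the rational root theorem (leading coefficient 1), any rational root is an integer divisor of 21: try ±1, ±2, ... in turn.
Test x = 1: value = 24 ≠ 0.
Test x = -1: value = 0 ✓, so (x + 1) is a factor.
Synthetic division by (x + 1): bring down 1; 1(-1) - 9 = -10; (-10)(-1) + 11 = 21; 21(-1) + 21 = 0 → quotient x^2 - 10x + 21, remainder 0.
Solve the quadratic x^2 - 10x + 21 = 0: discriminant = (-10)^2 - 4(1)(21) = 100 - 84 = 16.
sqrt(16) = 4, so x = (10 ± 4)/2: x = 7 or x = 3.

x = -1, x = 3, x = 7


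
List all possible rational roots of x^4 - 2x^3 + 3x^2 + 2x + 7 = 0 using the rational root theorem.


Rational root theorem: possible roots are ±p/q where:
  p divides the constant term (7): p ∈ {1, 7}
  q divides the leading coefficient (1): q ∈ {1}

All possible rational roots: -7, -1, 1, 7

-7, -1, 1, 7


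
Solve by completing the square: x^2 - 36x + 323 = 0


Start: x^2 - 36x + 323 = 0
Move constant: x^2 - 36x = -323
Half of -36 is -18, squared is 324
Add 324 to both sides: x^2 - 36x + 324 = 1
(x - 18)^2 = 1
x - 18 = ±1
x = 18 + 1 = 19 or x = 18 - 1 = 17

x = 17, x = 19


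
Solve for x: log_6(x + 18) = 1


Convert to exponential form: x + 18 = 6^1 = 6
x = 6 - 18 = -12
Check: log_6(-12 + 18) = log_6(6) = log_6(6) = 1 ✓

x = -12


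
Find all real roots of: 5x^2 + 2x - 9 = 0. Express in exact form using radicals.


Using the quadratic formula: x = (-b ± sqrt(b^2 - 4ac)) / (2a)
Here a = 5, b = 2, c = -9
Discriminant = b^2 - 4ac = 2^2 - 4(5)(-9) = 4 + 180 = 184
Since discriminant = 184 > 0, there are two real roots.
x = (-2 ± 2*sqrt(46)) / 10
Simplifying: x = (-1 ± sqrt(46)) / 5
Numerically: x ≈ 1.1565 or x ≈ -1.5565

x = (-1 + sqrt(46)) / 5 or x = (-1 - sqrt(46)) / 5


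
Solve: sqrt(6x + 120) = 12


Square both sides: 6x + 120 = 12^2 = 144
6x = 144 - 120 = 24
x = 4
Check: sqrt(6*4 + 120) = sqrt(144) = 12 ✓

x = 4


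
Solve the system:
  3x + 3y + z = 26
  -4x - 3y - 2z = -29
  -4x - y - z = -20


Using Cramer's rule. Expand each determinant along the first row.
D  = 3*[(-3)*(-1) - (-2)*(-1)] - 3*[(-4)*(-1) - (-2)*(-4)] + 1*[(-4)*(-1) - (-3)*(-4)]
  = 3*(1) - 3*(-4) + 1*(-8) = 7
Dx = 26*[(-3)*(-1) - (-2)*(-1)] - 3*[(-29)*(-1) - (-2)*(-20)] + 1*[(-29)*(-1) - (-3)*(-20)]
  = 26*(1) - 3*(-11) + 1*(-31) = 28
Dy = 3*[(-29)*(-1) - (-2)*(-20)] - 26*[(-4)*(-1) - (-2)*(-4)] + 1*[(-4)*(-20) - (-29)*(-4)]
  = 3*(-11) - 26*(-4) + 1*(-36) = 35
Dz = 3*[(-3)*(-20) - (-29)*(-1)] - 3*[(-4)*(-20) - (-29)*(-4)] + 26*[(-4)*(-1) - (-3)*(-4)]
  = 3*(31) - 3*(-36) + 26*(-8) = -7
x = Dx/D = 28/7 = 4, y = Dy/D = 35/7 = 5, z = Dz/D = -7/7 = -1
Check eq1: (3)(4) + (3)(5) + (1)(-1) = 26 = 26 ✓
Check eq2: (-4)(4) + (-3)(5) + (-2)(-1) = -29 = -29 ✓
Check eq3: (-4)(4) + (-1)(5) + (-1)(-1) = -20 = -20 ✓

x = 4, y = 5, z = -1


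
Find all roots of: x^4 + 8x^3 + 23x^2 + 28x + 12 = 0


Let p(x) = x^4 + 8x^3 + 23x^2 + 28x + 12. By the rational root theorem (leading coefficient 1), any rational root is an integer divisor of 12: try ±1, ±2, ... in turn.
Test x = 1: value = 72 ≠ 0.
Test x = -1: value = 0 ✓, so (x + 1) is a factor.
Synthetic division by (x + 1): bring down 1; 1(-1) + 8 = 7; 7(-1) + 23 = 16; 16(-1) + 28 = 12; 12(-1) + 12 = 0 → quotient x^3 + 7x^2 + 16x + 12, remainder 0.
Continue with the quotient x^3 + 7x^2 + 16x + 12 (candidates must divide 12; re-test x = -1 first in case it repeats).
Test x = -1: value = 2 ≠ 0.
Test x = 2: value = 80 ≠ 0.
Test x = -2: value = 0 ✓, so (x + 2) is a factor.
Synthetic division by (x + 2): bring down 1; 1(-2) + 7 = 5; 5(-2) + 16 = 6; 6(-2) + 12 = 0 → quotient x^2 + 5x + 6, remainder 0.
Solve the quadratic x^2 + 5x + 6 = 0: discriminant = 5^2 - 4(1)(6) = 25 - 24 = 1.
sqrt(1) = 1, so x = (-5 ± 1)/2: x = -2 or x = -3.
Collecting all roots found:

x = -3, x = -2 (multiplicity 2), x = -1


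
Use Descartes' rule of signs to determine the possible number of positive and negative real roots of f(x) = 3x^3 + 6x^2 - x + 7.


Descartes' rule of signs:

For positive roots, count sign changes in f(x) = 3x^3 + 6x^2 - x + 7:
Signs of coefficients: +, +, -, +
Number of sign changes: 2
Possible positive real roots: 2, 0

For negative roots, examine f(-x) = -3x^3 + 6x^2 + x + 7:
Signs of coefficients: -, +, +, +
Number of sign changes: 1
Possible negative real roots: 1

Positive roots: 2 or 0; Negative roots: 1


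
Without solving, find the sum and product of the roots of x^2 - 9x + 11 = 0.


By Vieta's formulas for ax^2 + bx + c = 0:
  Sum of roots = -b/a
  Product of roots = c/a

Here a = 1, b = -9, c = 11
Sum = -(-9)/1 = 9
Product = 11/1 = 11

Sum = 9, Product = 11


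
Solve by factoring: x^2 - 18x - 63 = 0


We need two numbers that multiply to -63 and add to -18.
Those numbers are 3 and -21 (since 3 * (-21) = -63 and 3 + (-21) = -18).
So x^2 - 18x - 63 = (x + 3)(x - 21) = 0
Setting each factor to zero: x = -3 or x = 21

x = -3, x = 21


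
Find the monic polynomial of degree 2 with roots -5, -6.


A monic polynomial with roots -5, -6 is:
p(x) = (x + 5)(x + 6)
After multiplying by (x + 5): x + 5
After multiplying by (x + 6): x^2 + 11x + 30

x^2 + 11x + 30


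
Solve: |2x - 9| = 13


An absolute value equation |expr| = 13 gives two cases:
Case 1: 2x - 9 = 13
  2x = 22, so x = 11
Case 2: 2x - 9 = -13
  2x = -4, so x = -2

x = -2, x = 11


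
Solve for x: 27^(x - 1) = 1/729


Express both sides with the same base.
1/729 = 27^(-2)
Since the bases match, equate exponents: x - 1 = -2
So x = -2 - (-1) = -1

x = -1


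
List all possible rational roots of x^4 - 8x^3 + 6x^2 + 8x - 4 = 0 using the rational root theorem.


Rational root theorem: possible roots are ±p/q where:
  p divides the constant term (-4): p ∈ {1, 2, 4}
  q divides the leading coefficient (1): q ∈ {1}

All possible rational roots: -4, -2, -1, 1, 2, 4

-4, -2, -1, 1, 2, 4


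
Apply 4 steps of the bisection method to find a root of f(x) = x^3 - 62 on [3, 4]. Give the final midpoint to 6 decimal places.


f(x) = x^3 - 62
f(3) = -35 < 0
f(4) = 2 > 0

Step 1: midpoint = (3.000000 + 4.000000)/2 = 3.500000
  f(3.500000) = -19.125000
  f(mid) < 0, so root is in [3.500000, 4.000000]

Step 2: midpoint = (3.500000 + 4.000000)/2 = 3.750000
  f(3.750000) = -9.265625
  f(mid) < 0, so root is in [3.750000, 4.000000]

Step 3: midpoint = (3.750000 + 4.000000)/2 = 3.875000
  f(3.875000) = -3.814453
  f(mid) < 0, so root is in [3.875000, 4.000000]

Step 4: midpoint = (3.875000 + 4.000000)/2 = 3.937500
  f(3.937500) = -0.953369
  f(mid) < 0, so root is in [3.937500, 4.000000]

midpoint = 3.937500


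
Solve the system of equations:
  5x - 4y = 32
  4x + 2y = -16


Using Cramer's rule:
Determinant D = (5)(2) - (4)(-4) = 10 + 16 = 26
Dx = (32)(2) - (-16)(-4) = 64 - 64 = 0
Dy = (5)(-16) - (4)(32) = -80 - 128 = -208
x = Dx/D = 0/26 = 0
y = Dy/D = -208/26 = -8

x = 0, y = -8


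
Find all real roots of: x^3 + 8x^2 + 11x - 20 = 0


Let p(x) = x^3 + 8x^2 + 11x - 20. By the rational root theorem (leading coefficient 1), any rational root is an integer divisor of 20: try ±1, ±2, ... in turn.
Test x = 1: value = 0 ✓, so (x - 1) is a factor.
Synthetic division by (x - 1): bring down 1; 1(1) + 8 = 9; 9(1) + 11 = 20; 20(1) - 20 = 0 → quotient x^2 + 9x + 20, remainder 0.
Solve the quadratic x^2 + 9x + 20 = 0: discriminant = 9^2 - 4(1)(20) = 81 - 80 = 1.
sqrt(1) = 1, so x = (-9 ± 1)/2: x = -4 or x = -5.

x = -5, x = -4, x = 1


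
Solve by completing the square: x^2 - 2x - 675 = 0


Start: x^2 - 2x - 675 = 0
Move constant: x^2 - 2x = 675
Half of -2 is -1, squared is 1
Add 1 to both sides: x^2 - 2x + 1 = 676
(x - 1)^2 = 676
x - 1 = ±26
x = 1 + 26 = 27 or x = 1 - 26 = -25

x = -25, x = 27


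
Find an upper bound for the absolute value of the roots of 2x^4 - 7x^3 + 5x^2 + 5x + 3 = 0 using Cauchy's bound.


Cauchy's bound: all roots r satisfy |r| <= 1 + max(|a_i/a_n|) for i = 0,...,n-1
where a_n is the leading coefficient.

Coefficients: [2, -7, 5, 5, 3]
Leading coefficient a_n = 2
Ratios |a_i/a_n|: 7/2, 5/2, 5/2, 3/2
Maximum ratio: 7/2
Cauchy's bound: |r| <= 1 + 7/2 = 9/2

Upper bound = 9/2


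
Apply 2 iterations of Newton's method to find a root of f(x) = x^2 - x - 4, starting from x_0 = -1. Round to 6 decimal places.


Newton's method: x_(n+1) = x_n - f(x_n)/f'(x_n)
f(x) = x^2 - x - 4
f'(x) = 2x - 1

Iteration 1:
  f(-1.000000) = -2.000000
  f'(-1.000000) = -3.000000
  x_1 = -1.000000 - (-2.000000)/(-3.000000) = -1.666667

Iteration 2:
  f(-1.666667) = 0.444444
  f'(-1.666667) = -4.333333
  x_2 = -1.666667 - (0.444444)/(-4.333333) = -1.564103

x_2 = -1.564103


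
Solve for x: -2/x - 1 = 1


Subtract -1 from both sides: -2/x = 2
Multiply both sides by x: -2 = 2 * x
Divide by 2: x = -1

x = -1


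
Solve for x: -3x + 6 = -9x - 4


Starting with: -3x + 6 = -9x - 4
Move all x terms to left: (-3 + 9)x = -4 - 6
Simplify: 6x = -10
Divide both sides by 6: x = -5/3

x = -5/3


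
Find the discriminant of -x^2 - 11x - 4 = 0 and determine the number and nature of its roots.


For ax^2 + bx + c = 0, discriminant D = b^2 - 4ac
Here a = -1, b = -11, c = -4
D = (-11)^2 - 4(-1)(-4) = 121 - 16 = 105

D = 105 > 0 but not a perfect square
The equation has 2 distinct real irrational roots.

Discriminant = 105, 2 distinct real irrational roots


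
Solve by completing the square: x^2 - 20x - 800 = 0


Start: x^2 - 20x - 800 = 0
Move constant: x^2 - 20x = 800
Half of -20 is -10, squared is 100
Add 100 to both sides: x^2 - 20x + 100 = 900
(x - 10)^2 = 900
x - 10 = ±30
x = 10 + 30 = 40 or x = 10 - 30 = -20

x = -20, x = 40


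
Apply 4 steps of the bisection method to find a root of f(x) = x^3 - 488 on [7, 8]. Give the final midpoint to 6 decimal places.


f(x) = x^3 - 488
f(7) = -145 < 0
f(8) = 24 > 0

Step 1: midpoint = (7.000000 + 8.000000)/2 = 7.500000
  f(7.500000) = -66.125000
  f(mid) < 0, so root is in [7.500000, 8.000000]

Step 2: midpoint = (7.500000 + 8.000000)/2 = 7.750000
  f(7.750000) = -22.515625
  f(mid) < 0, so root is in [7.750000, 8.000000]

Step 3: midpoint = (7.750000 + 8.000000)/2 = 7.875000
  f(7.875000) = 0.373047
  f(mid) > 0, so root is in [7.750000, 7.875000]

Step 4: midpoint = (7.750000 + 7.875000)/2 = 7.812500
  f(7.812500) = -11.162842
  f(mid) < 0, so root is in [7.812500, 7.875000]

midpoint = 7.812500


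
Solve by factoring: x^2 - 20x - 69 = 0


We need two numbers that multiply to -69 and add to -20.
Those numbers are 3 and -23 (since 3 * (-23) = -69 and 3 + (-23) = -20).
So x^2 - 20x - 69 = (x + 3)(x - 23) = 0
Setting each factor to zero: x = -3 or x = 23

x = -3, x = 23


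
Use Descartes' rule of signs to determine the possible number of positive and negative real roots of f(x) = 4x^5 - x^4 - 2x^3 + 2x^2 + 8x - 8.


Descartes' rule of signs:

For positive roots, count sign changes in f(x) = 4x^5 - x^4 - 2x^3 + 2x^2 + 8x - 8:
Signs of coefficients: +, -, -, +, +, -
Number of sign changes: 3
Possible positive real roots: 3, 1

For negative roots, examine f(-x) = -4x^5 - x^4 + 2x^3 + 2x^2 - 8x - 8:
Signs of coefficients: -, -, +, +, -, -
Number of sign changes: 2
Possible negative real roots: 2, 0

Positive roots: 3 or 1; Negative roots: 2 or 0


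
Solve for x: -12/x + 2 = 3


Subtract 2 from both sides: -12/x = 1
Multiply both sides by x: -12 = 1 * x
Divide by 1: x = -12

x = -12


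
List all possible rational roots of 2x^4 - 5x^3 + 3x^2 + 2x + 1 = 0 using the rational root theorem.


Rational root theorem: possible roots are ±p/q where:
  p divides the constant term (1): p ∈ {1}
  q divides the leading coefficient (2): q ∈ {1, 2}

All possible rational roots: -1, -1/2, 1/2, 1

-1, -1/2, 1/2, 1


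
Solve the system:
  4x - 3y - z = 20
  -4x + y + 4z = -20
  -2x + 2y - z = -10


Using Cramer's rule. Expand each determinant along the first row.
D  = 4*[1*(-1) - 4*2] - (-3)*[(-4)*(-1) - 4*(-2)] + (-1)*[(-4)*2 - 1*(-2)]
  = 4*(-9) - (-3)*(12) + (-1)*(-6) = 6
Dx = 20*[1*(-1) - 4*2] - (-3)*[(-20)*(-1) - 4*(-10)] + (-1)*[(-20)*2 - 1*(-10)]
  = 20*(-9) - (-3)*(60) + (-1)*(-30) = 30
Dy = 4*[(-20)*(-1) - 4*(-10)] - 20*[(-4)*(-1) - 4*(-2)] + (-1)*[(-4)*(-10) - (-20)*(-2)]
  = 4*(60) - 20*(12) + (-1)*(0) = 0
Dz = 4*[1*(-10) - (-20)*2] - (-3)*[(-4)*(-10) - (-20)*(-2)] + 20*[(-4)*2 - 1*(-2)]
  = 4*(30) - (-3)*(0) + 20*(-6) = 0
x = Dx/D = 30/6 = 5, y = Dy/D = 0/6 = 0, z = Dz/D = 0/6 = 0
Check eq1: (4)(5) + (-3)(0) + (-1)(0) = 20 = 20 ✓
Check eq2: (-4)(5) + (1)(0) + (4)(0) = -20 = -20 ✓
Check eq3: (-2)(5) + (2)(0) + (-1)(0) = -10 = -10 ✓

x = 5, y = 0, z = 0


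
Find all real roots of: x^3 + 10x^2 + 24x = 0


The constant term is 0, so x = 0 is a root. Factor out x:
  x(x^2 + 10x + 24) = 0
Solve the quadratic x^2 + 10x + 24 = 0: discriminant = 10^2 - 4(1)(24) = 100 - 96 = 4.
sqrt(4) = 2, so x = (-10 ± 2)/2: x = -4 or x = -6.

x = -6, x = -4, x = 0


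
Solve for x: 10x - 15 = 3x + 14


Starting with: 10x - 15 = 3x + 14
Move all x terms to left: (10 - 3)x = 14 + 15
Simplify: 7x = 29
Divide both sides by 7: x = 29/7

x = 29/7


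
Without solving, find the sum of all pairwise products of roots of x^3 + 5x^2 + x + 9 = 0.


By Vieta's formulas for x^3 + bx^2 + cx + d = 0:
  r1 + r2 + r3 = -b/a = -5
  r1*r2 + r1*r3 + r2*r3 = c/a = 1
  r1*r2*r3 = -d/a = -9


Sum of pairwise products = 1


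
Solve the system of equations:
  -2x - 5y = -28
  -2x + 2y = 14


Using Cramer's rule:
Determinant D = (-2)(2) - (-2)(-5) = -4 - 10 = -14
Dx = (-28)(2) - (14)(-5) = -56 + 70 = 14
Dy = (-2)(14) - (-2)(-28) = -28 - 56 = -84
x = Dx/D = 14/-14 = -1
y = Dy/D = -84/-14 = 6

x = -1, y = 6


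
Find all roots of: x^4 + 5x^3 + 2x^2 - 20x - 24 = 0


Let p(x) = x^4 + 5x^3 + 2x^2 - 20x - 24. By the rational root theorem (leading coefficient 1), any rational root is an integer divisor of 24: try ±1, ±2, ... in turn.
Test x = 1: value = -36 ≠ 0.
Test x = -1: value = -6 ≠ 0.
Test x = 2: value = 0 ✓, so (x - 2) is a factor.
Synthetic division by (x - 2): bring down 1; 1(2) + 5 = 7; 7(2) + 2 = 16; 16(2) - 20 = 12; 12(2) - 24 = 0 → quotient x^3 + 7x^2 + 16x + 12, remainder 0.
Continue with the quotient x^3 + 7x^2 + 16x + 12 (candidates must divide 12; re-test x = 2 first in case it repeats).
Test x = 2: value = 80 ≠ 0.
Test x = -2: value = 0 ✓, so (x + 2) is a factor.
Synthetic division by (x + 2): bring down 1; 1(-2) + 7 = 5; 5(-2) + 16 = 6; 6(-2) + 12 = 0 → quotient x^2 + 5x + 6, remainder 0.
Solve the quadratic x^2 + 5x + 6 = 0: discriminant = 5^2 - 4(1)(6) = 25 - 24 = 1.
sqrt(1) = 1, so x = (-5 ± 1)/2: x = -2 or x = -3.
Collecting all roots found:

x = -3, x = -2 (multiplicity 2), x = 2


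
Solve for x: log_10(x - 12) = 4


Convert to exponential form: x - 12 = 10^4 = 10000
x = 10000 + 12 = 10012
Check: log_10(10012 - 12) = log_10(10000) = log_10(10000) = 4 ✓

x = 10012


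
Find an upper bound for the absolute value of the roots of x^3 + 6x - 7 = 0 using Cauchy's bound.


Cauchy's bound: all roots r satisfy |r| <= 1 + max(|a_i/a_n|) for i = 0,...,n-1
where a_n is the leading coefficient.

Coefficients: [1, 0, 6, -7]
Leading coefficient a_n = 1
Ratios |a_i/a_n|: 0, 6, 7
Maximum ratio: 7
Cauchy's bound: |r| <= 1 + 7 = 8

Upper bound = 8


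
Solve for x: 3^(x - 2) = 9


Express both sides with the same base.
9 = 3^2
Since the bases match, equate exponents: x - 2 = 2
So x = 2 - (-2) = 4

x = 4


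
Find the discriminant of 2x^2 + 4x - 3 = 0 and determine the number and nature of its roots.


For ax^2 + bx + c = 0, discriminant D = b^2 - 4ac
Here a = 2, b = 4, c = -3
D = (4)^2 - 4(2)(-3) = 16 + 24 = 40

D = 40 > 0 but not a perfect square
The equation has 2 distinct real irrational roots.

Discriminant = 40, 2 distinct real irrational roots


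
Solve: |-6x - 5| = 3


An absolute value equation |expr| = 3 gives two cases:
Case 1: -6x - 5 = 3
  -6x = 8, so x = -4/3
Case 2: -6x - 5 = -3
  -6x = 2, so x = -1/3

x = -4/3, x = -1/3


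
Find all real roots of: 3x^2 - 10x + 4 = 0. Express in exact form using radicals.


Using the quadratic formula: x = (-b ± sqrt(b^2 - 4ac)) / (2a)
Here a = 3, b = -10, c = 4
Discriminant = b^2 - 4ac = (-10)^2 - 4(3)(4) = 100 - 48 = 52
Since discriminant = 52 > 0, there are two real roots.
x = (10 ± 2*sqrt(13)) / 6
Simplifying: x = (5 ± sqrt(13)) / 3
Numerically: x ≈ 2.8685 or x ≈ 0.4648

x = (5 + sqrt(13)) / 3 or x = (5 - sqrt(13)) / 3


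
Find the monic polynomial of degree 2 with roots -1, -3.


A monic polynomial with roots -1, -3 is:
p(x) = (x + 1)(x + 3)
After multiplying by (x + 1): x + 1
After multiplying by (x + 3): x^2 + 4x + 3

x^2 + 4x + 3


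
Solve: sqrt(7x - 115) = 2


Square both sides: 7x - 115 = 2^2 = 4
7x = 4 + 115 = 119
x = 17
Check: sqrt(7*17 - 115) = sqrt(4) = 2 ✓

x = 17


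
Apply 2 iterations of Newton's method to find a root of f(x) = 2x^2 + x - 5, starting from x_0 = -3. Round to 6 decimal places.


Newton's method: x_(n+1) = x_n - f(x_n)/f'(x_n)
f(x) = 2x^2 + x - 5
f'(x) = 4x + 1

Iteration 1:
  f(-3.000000) = 10.000000
  f'(-3.000000) = -11.000000
  x_1 = -3.000000 - (10.000000)/(-11.000000) = -2.090909

Iteration 2:
  f(-2.090909) = 1.652893
  f'(-2.090909) = -7.363636
  x_2 = -2.090909 - (1.652893)/(-7.363636) = -1.866442

x_2 = -1.866442


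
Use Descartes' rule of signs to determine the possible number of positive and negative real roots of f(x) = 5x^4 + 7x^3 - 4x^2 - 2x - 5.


Descartes' rule of signs:

For positive roots, count sign changes in f(x) = 5x^4 + 7x^3 - 4x^2 - 2x - 5:
Signs of coefficients: +, +, -, -, -
Number of sign changes: 1
Possible positive real roots: 1

For negative roots, examine f(-x) = 5x^4 - 7x^3 - 4x^2 + 2x - 5:
Signs of coefficients: +, -, -, +, -
Number of sign changes: 3
Possible negative real roots: 3, 1

Positive roots: 1; Negative roots: 3 or 1


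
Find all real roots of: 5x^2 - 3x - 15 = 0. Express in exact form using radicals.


Using the quadratic formula: x = (-b ± sqrt(b^2 - 4ac)) / (2a)
Here a = 5, b = -3, c = -15
Discriminant = b^2 - 4ac = (-3)^2 - 4(5)(-15) = 9 + 300 = 309
Since discriminant = 309 > 0, there are two real roots.
x = (3 ± sqrt(309)) / 10
Numerically: x ≈ 2.0578 or x ≈ -1.4578

x = (3 + sqrt(309)) / 10 or x = (3 - sqrt(309)) / 10


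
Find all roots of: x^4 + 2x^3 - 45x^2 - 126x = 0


The constant term is 0, so x = 0 is a root. Factor out x:
  x^3 + 2x^2 - 45x - 126 = 0
Let p(x) = x^3 + 2x^2 - 45x - 126. By the rational root theorem (leading coefficient 1), any rational root is an integer divisor of 126: try ±1, ±2, ... in turn.
Test x = 1: value = -168 ≠ 0.
Test x = -1: value = -80 ≠ 0.
Test x = 2: value = -200 ≠ 0.
Test x = -2: value = -36 ≠ 0.
Test x = 3: value = -216 ≠ 0.
Test x = -3: value = 0 ✓, so (x + 3) is a factor.
Synthetic division by (x + 3): bring down 1; 1(-3) + 2 = -1; (-1)(-3) - 45 = -42; (-42)(-3) - 126 = 0 → quotient x^2 - x - 42, remainder 0.
Solve the quadratic x^2 - x - 42 = 0: discriminant = (-1)^2 - 4(1)(-42) = 1 + 168 = 169.
sqrt(169) = 13, so x = (1 ± 13)/2: x = 7 or x = -6.
Collecting all roots found:

x = -6, x = -3, x = 0, x = 7


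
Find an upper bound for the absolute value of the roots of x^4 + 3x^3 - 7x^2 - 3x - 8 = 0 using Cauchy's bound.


Cauchy's bound: all roots r satisfy |r| <= 1 + max(|a_i/a_n|) for i = 0,...,n-1
where a_n is the leading coefficient.

Coefficients: [1, 3, -7, -3, -8]
Leading coefficient a_n = 1
Ratios |a_i/a_n|: 3, 7, 3, 8
Maximum ratio: 8
Cauchy's bound: |r| <= 1 + 8 = 9

Upper bound = 9


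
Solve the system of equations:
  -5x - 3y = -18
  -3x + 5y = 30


Using Cramer's rule:
Determinant D = (-5)(5) - (-3)(-3) = -25 - 9 = -34
Dx = (-18)(5) - (30)(-3) = -90 + 90 = 0
Dy = (-5)(30) - (-3)(-18) = -150 - 54 = -204
x = Dx/D = 0/-34 = 0
y = Dy/D = -204/-34 = 6

x = 0, y = 6


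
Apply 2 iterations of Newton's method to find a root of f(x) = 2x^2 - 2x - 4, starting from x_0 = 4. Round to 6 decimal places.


Newton's method: x_(n+1) = x_n - f(x_n)/f'(x_n)
f(x) = 2x^2 - 2x - 4
f'(x) = 4x - 2

Iteration 1:
  f(4.000000) = 20.000000
  f'(4.000000) = 14.000000
  x_1 = 4.000000 - (20.000000)/(14.000000) = 2.571429

Iteration 2:
  f(2.571429) = 4.081633
  f'(2.571429) = 8.285714
  x_2 = 2.571429 - (4.081633)/(8.285714) = 2.078818

x_2 = 2.078818


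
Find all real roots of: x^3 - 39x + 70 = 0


Let p(x) = x^3 - 39x + 70. By the rational root theorem (leading coefficient 1), any rational root is an integer divisor of 70: try ±1, ±2, ... in turn.
Test x = 1: value = 32 ≠ 0.
Test x = -1: value = 108 ≠ 0.
Test x = 2: value = 0 ✓, so (x - 2) is a factor.
Synthetic division by (x - 2): bring down 1; 1(2) + 0 = 2; 2(2) - 39 = -35; (-35)(2) + 70 = 0 → quotient x^2 + 2x - 35, remainder 0.
Solve the quadratic x^2 + 2x - 35 = 0: discriminant = 2^2 - 4(1)(-35) = 4 + 140 = 144.
sqrt(144) = 12, so x = (-2 ± 12)/2: x = 5 or x = -7.

x = -7, x = 2, x = 5


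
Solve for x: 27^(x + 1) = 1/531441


Express both sides with the same base.
1/531441 = 27^(-4)
Since the bases match, equate exponents: x + 1 = -4
So x = -4 - (1) = -5

x = -5


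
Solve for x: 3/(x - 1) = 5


Multiply both sides by (x - 1): 3 = 5(x - 1)
Distribute: 3 = 5x - 5
5x = 3 + 5 = 8
x = 8/5

x = 8/5


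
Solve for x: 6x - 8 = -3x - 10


Starting with: 6x - 8 = -3x - 10
Move all x terms to left: (6 + 3)x = -10 + 8
Simplify: 9x = -2
Divide both sides by 9: x = -2/9

x = -2/9


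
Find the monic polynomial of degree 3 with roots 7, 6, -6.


A monic polynomial with roots 7, 6, -6 is:
p(x) = (x - 7)(x - 6)(x + 6)
After multiplying by (x - 7): x - 7
After multiplying by (x - 6): x^2 - 13x + 42
After multiplying by (x + 6): x^3 - 7x^2 - 36x + 252

x^3 - 7x^2 - 36x + 252


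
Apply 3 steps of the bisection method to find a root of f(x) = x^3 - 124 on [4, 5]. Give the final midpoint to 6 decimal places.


f(x) = x^3 - 124
f(4) = -60 < 0
f(5) = 1 > 0

Step 1: midpoint = (4.000000 + 5.000000)/2 = 4.500000
  f(4.500000) = -32.875000
  f(mid) < 0, so root is in [4.500000, 5.000000]

Step 2: midpoint = (4.500000 + 5.000000)/2 = 4.750000
  f(4.750000) = -16.828125
  f(mid) < 0, so root is in [4.750000, 5.000000]

Step 3: midpoint = (4.750000 + 5.000000)/2 = 4.875000
  f(4.875000) = -8.142578
  f(mid) < 0, so root is in [4.875000, 5.000000]

midpoint = 4.875000


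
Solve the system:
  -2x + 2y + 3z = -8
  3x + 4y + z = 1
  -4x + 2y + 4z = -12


Using Cramer's rule. Expand each determinant along the first row.
D  = (-2)*[4*4 - 1*2] - 2*[3*4 - 1*(-4)] + 3*[3*2 - 4*(-4)]
  = (-2)*(14) - 2*(16) + 3*(22) = 6
Dx = (-8)*[4*4 - 1*2] - 2*[1*4 - 1*(-12)] + 3*[1*2 - 4*(-12)]
  = (-8)*(14) - 2*(16) + 3*(50) = 6
Dy = (-2)*[1*4 - 1*(-12)] - (-8)*[3*4 - 1*(-4)] + 3*[3*(-12) - 1*(-4)]
  = (-2)*(16) - (-8)*(16) + 3*(-32) = 0
Dz = (-2)*[4*(-12) - 1*2] - 2*[3*(-12) - 1*(-4)] + (-8)*[3*2 - 4*(-4)]
  = (-2)*(-50) - 2*(-32) + (-8)*(22) = -12
x = Dx/D = 6/6 = 1, y = Dy/D = 0/6 = 0, z = Dz/D = -12/6 = -2
Check eq1: (-2)(1) + (2)(0) + (3)(-2) = -8 = -8 ✓
Check eq2: (3)(1) + (4)(0) + (1)(-2) = 1 = 1 ✓
Check eq3: (-4)(1) + (2)(0) + (4)(-2) = -12 = -12 ✓

x = 1, y = 0, z = -2


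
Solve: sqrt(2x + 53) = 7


Square both sides: 2x + 53 = 7^2 = 49
2x = 49 - 53 = -4
x = -2
Check: sqrt(2*(-2) + 53) = sqrt(49) = 7 ✓

x = -2


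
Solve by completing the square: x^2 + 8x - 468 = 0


Start: x^2 + 8x - 468 = 0
Move constant: x^2 + 8x = 468
Half of 8 is 4, squared is 16
Add 16 to both sides: x^2 + 8x + 16 = 484
(x + 4)^2 = 484
x + 4 = ±22
x = -4 + 22 = 18 or x = -4 - 22 = -26

x = -26, x = 18


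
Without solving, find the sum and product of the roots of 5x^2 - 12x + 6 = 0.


By Vieta's formulas for ax^2 + bx + c = 0:
  Sum of roots = -b/a
  Product of roots = c/a

Here a = 5, b = -12, c = 6
Sum = -(-12)/5 = 12/5
Product = 6/5 = 6/5

Sum = 12/5, Product = 6/5


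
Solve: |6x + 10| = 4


An absolute value equation |expr| = 4 gives two cases:
Case 1: 6x + 10 = 4
  6x = -6, so x = -1
Case 2: 6x + 10 = -4
  6x = -14, so x = -7/3

x = -7/3, x = -1


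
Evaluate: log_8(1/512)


We need the exponent such that 8^? = 1/512
8^(-3) = 1/8^3 = 1/512
Therefore log_8(1/512) = -3

-3


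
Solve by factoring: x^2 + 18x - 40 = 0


We need two numbers that multiply to -40 and add to 18.
Those numbers are 20 and -2 (since 20 * (-2) = -40 and 20 + (-2) = 18).
So x^2 + 18x - 40 = (x + 20)(x - 2) = 0
Setting each factor to zero: x = -20 or x = 2

x = -20, x = 2


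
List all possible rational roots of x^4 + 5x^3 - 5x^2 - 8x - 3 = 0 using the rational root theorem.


Rational root theorem: possible roots are ±p/q where:
  p divides the constant term (-3): p ∈ {1, 3}
  q divides the leading coefficient (1): q ∈ {1}

All possible rational roots: -3, -1, 1, 3

-3, -1, 1, 3


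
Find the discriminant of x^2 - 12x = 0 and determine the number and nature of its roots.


For ax^2 + bx + c = 0, discriminant D = b^2 - 4ac
Here a = 1, b = -12, c = 0
D = (-12)^2 - 4(1)(0) = 144 - 0 = 144

D = 144 > 0 and is a perfect square (sqrt = 12)
The equation has 2 distinct real rational roots.

Discriminant = 144, 2 distinct real rational roots


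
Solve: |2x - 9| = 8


An absolute value equation |expr| = 8 gives two cases:
Case 1: 2x - 9 = 8
  2x = 17, so x = 17/2
Case 2: 2x - 9 = -8
  2x = 1, so x = 1/2

x = 1/2, x = 17/2


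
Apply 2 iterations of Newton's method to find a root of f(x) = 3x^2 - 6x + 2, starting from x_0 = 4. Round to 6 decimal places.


Newton's method: x_(n+1) = x_n - f(x_n)/f'(x_n)
f(x) = 3x^2 - 6x + 2
f'(x) = 6x - 6

Iteration 1:
  f(4.000000) = 26.000000
  f'(4.000000) = 18.000000
  x_1 = 4.000000 - (26.000000)/(18.000000) = 2.555556

Iteration 2:
  f(2.555556) = 6.259259
  f'(2.555556) = 9.333333
  x_2 = 2.555556 - (6.259259)/(9.333333) = 1.884921

x_2 = 1.884921


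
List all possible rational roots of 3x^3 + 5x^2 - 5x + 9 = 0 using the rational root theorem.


Rational root theorem: possible roots are ±p/q where:
  p divides the constant term (9): p ∈ {1, 3, 9}
  q divides the leading coefficient (3): q ∈ {1, 3}

All possible rational roots: -9, -3, -1, -1/3, 1/3, 1, 3, 9

-9, -3, -1, -1/3, 1/3, 1, 3, 9


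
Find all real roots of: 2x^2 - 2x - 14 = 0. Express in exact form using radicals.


Using the quadratic formula: x = (-b ± sqrt(b^2 - 4ac)) / (2a)
Here a = 2, b = -2, c = -14
Discriminant = b^2 - 4ac = (-2)^2 - 4(2)(-14) = 4 + 112 = 116
Since discriminant = 116 > 0, there are two real roots.
x = (2 ± 2*sqrt(29)) / 4
Simplifying: x = (1 ± sqrt(29)) / 2
Numerically: x ≈ 3.1926 or x ≈ -2.1926

x = (1 + sqrt(29)) / 2 or x = (1 - sqrt(29)) / 2


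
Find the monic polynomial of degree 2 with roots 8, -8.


A monic polynomial with roots 8, -8 is:
p(x) = (x - 8)(x + 8)
After multiplying by (x - 8): x - 8
After multiplying by (x + 8): x^2 - 64

x^2 - 64


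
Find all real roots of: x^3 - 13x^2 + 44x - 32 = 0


Let p(x) = x^3 - 13x^2 + 44x - 32. By the rational root theorem (leading coefficient 1), any rational root is an integer divisor of 32: try ±1, ±2, ... in turn.
Test x = 1: value = 0 ✓, so (x - 1) is a factor.
Synthetic division by (x - 1): bring down 1; 1(1) - 13 = -12; (-12)(1) + 44 = 32; 32(1) - 32 = 0 → quotient x^2 - 12x + 32, remainder 0.
Solve the quadratic x^2 - 12x + 32 = 0: discriminant = (-12)^2 - 4(1)(32) = 144 - 128 = 16.
sqrt(16) = 4, so x = (12 ± 4)/2: x = 8 or x = 4.

x = 1, x = 4, x = 8


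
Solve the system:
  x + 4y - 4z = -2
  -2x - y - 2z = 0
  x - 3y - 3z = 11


Using Cramer's rule. Expand each determinant along the first row.
D  = 1*[(-1)*(-3) - (-2)*(-3)] - 4*[(-2)*(-3) - (-2)*1] + (-4)*[(-2)*(-3) - (-1)*1]
  = 1*(-3) - 4*(8) + (-4)*(7) = -63
Dx = (-2)*[(-1)*(-3) - (-2)*(-3)] - 4*[0*(-3) - (-2)*11] + (-4)*[0*(-3) - (-1)*11]
  = (-2)*(-3) - 4*(22) + (-4)*(11) = -126
Dy = 1*[0*(-3) - (-2)*11] - (-2)*[(-2)*(-3) - (-2)*1] + (-4)*[(-2)*11 - 0*1]
  = 1*(22) - (-2)*(8) + (-4)*(-22) = 126
Dz = 1*[(-1)*11 - 0*(-3)] - 4*[(-2)*11 - 0*1] + (-2)*[(-2)*(-3) - (-1)*1]
  = 1*(-11) - 4*(-22) + (-2)*(7) = 63
x = Dx/D = -126/-63 = 2, y = Dy/D = 126/-63 = -2, z = Dz/D = 63/-63 = -1
Check eq1: (1)(2) + (4)(-2) + (-4)(-1) = -2 = -2 ✓
Check eq2: (-2)(2) + (-1)(-2) + (-2)(-1) = 0 = 0 ✓
Check eq3: (1)(2) + (-3)(-2) + (-3)(-1) = 11 = 11 ✓

x = 2, y = -2, z = -1


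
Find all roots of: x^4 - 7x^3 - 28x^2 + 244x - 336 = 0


Let p(x) = x^4 - 7x^3 - 28x^2 + 244x - 336. By the rational root theorem (leading coefficient 1), any rational root is an integer divisor of 336: try ±1, ±2, ... in turn.
Test x = 1: value = -126 ≠ 0.
Test x = -1: value = -600 ≠ 0.
Test x = 2: value = 0 ✓, so (x - 2) is a factor.
Synthetic division by (x - 2): bring down 1; 1(2) - 7 = -5; (-5)(2) - 28 = -38; (-38)(2) + 244 = 168; 168(2) - 336 = 0 → quotient x^3 - 5x^2 - 38x + 168, remainder 0.
Continue with the quotient x^3 - 5x^2 - 38x + 168 (candidates must divide 168; re-test x = 2 first in case it repeats).
Test x = 2: value = 80 ≠ 0.
Test x = -2: value = 216 ≠ 0.
Test x = 3: value = 36 ≠ 0.
Test x = -3: value = 210 ≠ 0.
Test x = 4: value = 0 ✓, so (x - 4) is a factor.
Synthetic division by (x - 4): bring down 1; 1(4) - 5 = -1; (-1)(4) - 38 = -42; (-42)(4) + 168 = 0 → quotient x^2 - x - 42, remainder 0.
Solve the quadratic x^2 - x - 42 = 0: discriminant = (-1)^2 - 4(1)(-42) = 1 + 168 = 169.
sqrt(169) = 13, so x = (1 ± 13)/2: x = 7 or x = -6.
Collecting all roots found:

x = -6, x = 2, x = 4, x = 7


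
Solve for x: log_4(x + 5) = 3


Convert to exponential form: x + 5 = 4^3 = 64
x = 64 - 5 = 59
Check: log_4(59 + 5) = log_4(64) = log_4(64) = 3 ✓

x = 59


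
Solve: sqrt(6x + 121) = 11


Square both sides: 6x + 121 = 11^2 = 121
6x = 121 - 121 = 0
x = 0
Check: sqrt(6*0 + 121) = sqrt(121) = 11 ✓

x = 0


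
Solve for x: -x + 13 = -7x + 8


Starting with: -x + 13 = -7x + 8
Move all x terms to left: (-1 + 7)x = 8 - 13
Simplify: 6x = -5
Divide both sides by 6: x = -5/6

x = -5/6


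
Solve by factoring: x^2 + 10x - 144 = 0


We need two numbers that multiply to -144 and add to 10.
Those numbers are 18 and -8 (since 18 * (-8) = -144 and 18 + (-8) = 10).
So x^2 + 10x - 144 = (x + 18)(x - 8) = 0
Setting each factor to zero: x = -18 or x = 8

x = -18, x = 8


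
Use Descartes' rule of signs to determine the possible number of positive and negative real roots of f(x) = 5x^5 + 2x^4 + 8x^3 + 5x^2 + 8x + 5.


Descartes' rule of signs:

For positive roots, count sign changes in f(x) = 5x^5 + 2x^4 + 8x^3 + 5x^2 + 8x + 5:
Signs of coefficients: +, +, +, +, +, +
Number of sign changes: 0
Possible positive real roots: 0

For negative roots, examine f(-x) = -5x^5 + 2x^4 - 8x^3 + 5x^2 - 8x + 5:
Signs of coefficients: -, +, -, +, -, +
Number of sign changes: 5
Possible negative real roots: 5, 3, 1

Positive roots: 0; Negative roots: 5 or 3 or 1


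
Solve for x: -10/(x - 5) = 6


Multiply both sides by (x - 5): -10 = 6(x - 5)
Distribute: -10 = 6x - 30
6x = -10 + 30 = 20
x = 10/3

x = 10/3


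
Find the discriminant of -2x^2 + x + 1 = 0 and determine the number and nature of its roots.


For ax^2 + bx + c = 0, discriminant D = b^2 - 4ac
Here a = -2, b = 1, c = 1
D = (1)^2 - 4(-2)(1) = 1 + 8 = 9

D = 9 > 0 and is a perfect square (sqrt = 3)
The equation has 2 distinct real rational roots.

Discriminant = 9, 2 distinct real rational roots


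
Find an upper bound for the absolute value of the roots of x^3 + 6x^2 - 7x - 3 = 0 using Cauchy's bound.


Cauchy's bound: all roots r satisfy |r| <= 1 + max(|a_i/a_n|) for i = 0,...,n-1
where a_n is the leading coefficient.

Coefficients: [1, 6, -7, -3]
Leading coefficient a_n = 1
Ratios |a_i/a_n|: 6, 7, 3
Maximum ratio: 7
Cauchy's bound: |r| <= 1 + 7 = 8

Upper bound = 8


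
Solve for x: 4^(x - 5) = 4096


Express both sides with the same base.
4096 = 4^6
Since the bases match, equate exponents: x - 5 = 6
So x = 6 - (-5) = 11

x = 11


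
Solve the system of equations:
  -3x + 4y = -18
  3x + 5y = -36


Using Cramer's rule:
Determinant D = (-3)(5) - (3)(4) = -15 - 12 = -27
Dx = (-18)(5) - (-36)(4) = -90 + 144 = 54
Dy = (-3)(-36) - (3)(-18) = 108 + 54 = 162
x = Dx/D = 54/-27 = -2
y = Dy/D = 162/-27 = -6

x = -2, y = -6


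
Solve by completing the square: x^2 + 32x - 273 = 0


Start: x^2 + 32x - 273 = 0
Move constant: x^2 + 32x = 273
Half of 32 is 16, squared is 256
Add 256 to both sides: x^2 + 32x + 256 = 529
(x + 16)^2 = 529
x + 16 = ±23
x = -16 + 23 = 7 or x = -16 - 23 = -39

x = -39, x = 7


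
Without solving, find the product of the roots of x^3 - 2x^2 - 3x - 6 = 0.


By Vieta's formulas for x^3 + bx^2 + cx + d = 0:
  r1 + r2 + r3 = -b/a = 2
  r1*r2 + r1*r3 + r2*r3 = c/a = -3
  r1*r2*r3 = -d/a = 6


Product = 6


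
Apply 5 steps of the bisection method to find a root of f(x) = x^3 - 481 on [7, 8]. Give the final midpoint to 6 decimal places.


f(x) = x^3 - 481
f(7) = -138 < 0
f(8) = 31 > 0

Step 1: midpoint = (7.000000 + 8.000000)/2 = 7.500000
  f(7.500000) = -59.125000
  f(mid) < 0, so root is in [7.500000, 8.000000]

Step 2: midpoint = (7.500000 + 8.000000)/2 = 7.750000
  f(7.750000) = -15.515625
  f(mid) < 0, so root is in [7.750000, 8.000000]

Step 3: midpoint = (7.750000 + 8.000000)/2 = 7.875000
  f(7.875000) = 7.373047
  f(mid) > 0, so root is in [7.750000, 7.875000]

Step 4: midpoint = (7.750000 + 7.875000)/2 = 7.812500
  f(7.812500) = -4.162842
  f(mid) < 0, so root is in [7.812500, 7.875000]

Step 5: midpoint = (7.812500 + 7.875000)/2 = 7.843750
  f(7.843750) = 1.582123
  f(mid) > 0, so root is in [7.812500, 7.843750]

midpoint = 7.843750


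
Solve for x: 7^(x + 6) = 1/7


Express both sides with the same base.
1/7 = 7^(-1)
Since the bases match, equate exponents: x + 6 = -1
So x = -1 - (6) = -7

x = -7


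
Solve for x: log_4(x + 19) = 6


Convert to exponential form: x + 19 = 4^6 = 4096
x = 4096 - 19 = 4077
Check: log_4(4077 + 19) = log_4(4096) = log_4(4096) = 6 ✓

x = 4077


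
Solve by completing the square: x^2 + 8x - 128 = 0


Start: x^2 + 8x - 128 = 0
Move constant: x^2 + 8x = 128
Half of 8 is 4, squared is 16
Add 16 to both sides: x^2 + 8x + 16 = 144
(x + 4)^2 = 144
x + 4 = ±12
x = -4 + 12 = 8 or x = -4 - 12 = -16

x = -16, x = 8


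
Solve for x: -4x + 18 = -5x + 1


Starting with: -4x + 18 = -5x + 1
Move all x terms to left: (-4 + 5)x = 1 - 18
Simplify: x = -17
Divide both sides by 1: x = -17

x = -17


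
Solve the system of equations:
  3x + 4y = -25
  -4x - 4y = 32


Using Cramer's rule:
Determinant D = (3)(-4) - (-4)(4) = -12 + 16 = 4
Dx = (-25)(-4) - (32)(4) = 100 - 128 = -28
Dy = (3)(32) - (-4)(-25) = 96 - 100 = -4
x = Dx/D = -28/4 = -7
y = Dy/D = -4/4 = -1

x = -7, y = -1


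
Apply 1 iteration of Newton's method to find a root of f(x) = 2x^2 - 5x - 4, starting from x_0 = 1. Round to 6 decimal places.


Newton's method: x_(n+1) = x_n - f(x_n)/f'(x_n)
f(x) = 2x^2 - 5x - 4
f'(x) = 4x - 5

Iteration 1:
  f(1.000000) = -7.000000
  f'(1.000000) = -1.000000
  x_1 = 1.000000 - (-7.000000)/(-1.000000) = -6.000000

x_1 = -6.000000


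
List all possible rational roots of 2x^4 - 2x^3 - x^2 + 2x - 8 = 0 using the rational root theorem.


Rational root theorem: possible roots are ±p/q where:
  p divides the constant term (-8): p ∈ {1, 2, 4, 8}
  q divides the leading coefficient (2): q ∈ {1, 2}

All possible rational roots: -8, -4, -2, -1, -1/2, 1/2, 1, 2, 4, 8

-8, -4, -2, -1, -1/2, 1/2, 1, 2, 4, 8


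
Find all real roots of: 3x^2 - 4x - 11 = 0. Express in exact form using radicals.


Using the quadratic formula: x = (-b ± sqrt(b^2 - 4ac)) / (2a)
Here a = 3, b = -4, c = -11
Discriminant = b^2 - 4ac = (-4)^2 - 4(3)(-11) = 16 + 132 = 148
Since discriminant = 148 > 0, there are two real roots.
x = (4 ± 2*sqrt(37)) / 6
Simplifying: x = (2 ± sqrt(37)) / 3
Numerically: x ≈ 2.6943 or x ≈ -1.3609

x = (2 + sqrt(37)) / 3 or x = (2 - sqrt(37)) / 3


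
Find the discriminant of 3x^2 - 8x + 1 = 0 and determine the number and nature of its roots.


For ax^2 + bx + c = 0, discriminant D = b^2 - 4ac
Here a = 3, b = -8, c = 1
D = (-8)^2 - 4(3)(1) = 64 - 12 = 52

D = 52 > 0 but not a perfect square
The equation has 2 distinct real irrational roots.

Discriminant = 52, 2 distinct real irrational roots


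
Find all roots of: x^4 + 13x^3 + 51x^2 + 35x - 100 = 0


Let p(x) = x^4 + 13x^3 + 51x^2 + 35x - 100. By the rational root theorem (leading coefficient 1), any rational root is an integer divisor of 100: try ±1, ±2, ... in turn.
Test x = 1: value = 0 ✓, so (x - 1) is a factor.
Synthetic division by (x - 1): bring down 1; 1(1) + 13 = 14; 14(1) + 51 = 65; 65(1) + 35 = 100; 100(1) - 100 = 0 → quotient x^3 + 14x^2 + 65x + 100, remainder 0.
Continue with the quotient x^3 + 14x^2 + 65x + 100 (candidates must divide 100; re-test x = 1 first in case it repeats).
Test x = 1: value = 180 ≠ 0.
Test x = -1: value = 48 ≠ 0.
Test x = 2: value = 294 ≠ 0.
Test x = -2: value = 18 ≠ 0.
Test x = 4: value = 648 ≠ 0.
Test x = -4: value = 0 ✓, so (x + 4) is a factor.
Synthetic division by (x + 4): bring down 1; 1(-4) + 14 = 10; 10(-4) + 65 = 25; 25(-4) + 100 = 0 → quotient x^2 + 10x + 25, remainder 0.
Solve the quadratic x^2 + 10x + 25 = 0: discriminant = 10^2 - 4(1)(25) = 100 - 100 = 0.
Discriminant = 0, so a double root: x = -10/2 = -5.
Collecting all roots found:

x = -5 (multiplicity 2), x = -4, x = 1


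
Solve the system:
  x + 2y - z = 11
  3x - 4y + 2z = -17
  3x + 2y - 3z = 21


Using Cramer's rule. Expand each determinant along the first row.
D  = 1*[(-4)*(-3) - 2*2] - 2*[3*(-3) - 2*3] + (-1)*[3*2 - (-4)*3]
  = 1*(8) - 2*(-15) + (-1)*(18) = 20
Dx = 11*[(-4)*(-3) - 2*2] - 2*[(-17)*(-3) - 2*21] + (-1)*[(-17)*2 - (-4)*21]
  = 11*(8) - 2*(9) + (-1)*(50) = 20
Dy = 1*[(-17)*(-3) - 2*21] - 11*[3*(-3) - 2*3] + (-1)*[3*21 - (-17)*3]
  = 1*(9) - 11*(-15) + (-1)*(114) = 60
Dz = 1*[(-4)*21 - (-17)*2] - 2*[3*21 - (-17)*3] + 11*[3*2 - (-4)*3]
  = 1*(-50) - 2*(114) + 11*(18) = -80
x = Dx/D = 20/20 = 1, y = Dy/D = 60/20 = 3, z = Dz/D = -80/20 = -4
Check eq1: (1)(1) + (2)(3) + (-1)(-4) = 11 = 11 ✓
Check eq2: (3)(1) + (-4)(3) + (2)(-4) = -17 = -17 ✓
Check eq3: (3)(1) + (2)(3) + (-3)(-4) = 21 = 21 ✓

x = 1, y = 3, z = -4


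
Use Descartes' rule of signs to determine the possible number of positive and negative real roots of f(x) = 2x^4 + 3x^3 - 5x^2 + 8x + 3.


Descartes' rule of signs:

For positive roots, count sign changes in f(x) = 2x^4 + 3x^3 - 5x^2 + 8x + 3:
Signs of coefficients: +, +, -, +, +
Number of sign changes: 2
Possible positive real roots: 2, 0

For negative roots, examine f(-x) = 2x^4 - 3x^3 - 5x^2 - 8x + 3:
Signs of coefficients: +, -, -, -, +
Number of sign changes: 2
Possible negative real roots: 2, 0

Positive roots: 2 or 0; Negative roots: 2 or 0


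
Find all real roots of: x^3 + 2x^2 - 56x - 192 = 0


Let p(x) = x^3 + 2x^2 - 56x - 192. By the rational root theorem (leading coefficient 1), any rational root is an integer divisor of 192: try ±1, ±2, ... in turn.
Test x = 1: value = -245 ≠ 0.
Test x = -1: value = -135 ≠ 0.
Test x = 2: value = -288 ≠ 0.
Test x = -2: value = -80 ≠ 0.
Test x = 3: value = -315 ≠ 0.
Test x = -3: value = -33 ≠ 0.
Test x = 4: value = -320 ≠ 0.
Test x = -4: value = 0 ✓, so (x + 4) is a factor.
Synthetic division by (x + 4): bring down 1; 1(-4) + 2 = -2; (-2)(-4) - 56 = -48; (-48)(-4) - 192 = 0 → quotient x^2 - 2x - 48, remainder 0.
Solve the quadratic x^2 - 2x - 48 = 0: discriminant = (-2)^2 - 4(1)(-48) = 4 + 192 = 196.
sqrt(196) = 14, so x = (2 ± 14)/2: x = 8 or x = -6.

x = -6, x = -4, x = 8


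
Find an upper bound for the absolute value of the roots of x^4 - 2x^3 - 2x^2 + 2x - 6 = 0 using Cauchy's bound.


Cauchy's bound: all roots r satisfy |r| <= 1 + max(|a_i/a_n|) for i = 0,...,n-1
where a_n is the leading coefficient.

Coefficients: [1, -2, -2, 2, -6]
Leading coefficient a_n = 1
Ratios |a_i/a_n|: 2, 2, 2, 6
Maximum ratio: 6
Cauchy's bound: |r| <= 1 + 6 = 7

Upper bound = 7


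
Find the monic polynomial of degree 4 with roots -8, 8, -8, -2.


A monic polynomial with roots -8, 8, -8, -2 is:
p(x) = (x + 8)(x - 8)(x + 8)(x + 2)
After multiplying by (x + 8): x + 8
After multiplying by (x - 8): x^2 - 64
After multiplying by (x + 8): x^3 + 8x^2 - 64x - 512
After multiplying by (x + 2): x^4 + 10x^3 - 48x^2 - 640x - 1024

x^4 + 10x^3 - 48x^2 - 640x - 1024
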